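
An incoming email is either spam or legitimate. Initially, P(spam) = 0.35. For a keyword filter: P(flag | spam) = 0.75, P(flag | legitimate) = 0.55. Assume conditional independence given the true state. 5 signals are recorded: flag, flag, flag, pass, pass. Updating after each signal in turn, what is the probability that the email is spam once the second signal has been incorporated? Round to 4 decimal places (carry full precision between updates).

0.5003

Apply Bayes' rule sequentially, carrying P(spam) forward.
After 'flag': P(spam) = 0.75·0.3500 / (0.75·0.3500 + 0.55·0.6500) ≈ 0.4234
After 'flag': P(spam) = 0.75·0.4234 / (0.75·0.4234 + 0.55·0.5766) ≈ 0.5003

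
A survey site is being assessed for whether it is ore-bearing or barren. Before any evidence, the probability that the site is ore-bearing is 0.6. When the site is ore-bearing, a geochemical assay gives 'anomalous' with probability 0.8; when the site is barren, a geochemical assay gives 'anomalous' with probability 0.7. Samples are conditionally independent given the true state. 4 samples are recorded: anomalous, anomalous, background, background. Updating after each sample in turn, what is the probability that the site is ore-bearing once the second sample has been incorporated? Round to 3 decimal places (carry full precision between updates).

0.662

Each posterior becomes the prior for the next update.
After 'anomalous': P(ore) = 0.8·0.6000 / (0.8·0.6000 + 0.7·0.4000) ≈ 0.6316
After 'anomalous': P(ore) = 0.8·0.6316 / (0.8·0.6316 + 0.7·0.3684) ≈ 0.6621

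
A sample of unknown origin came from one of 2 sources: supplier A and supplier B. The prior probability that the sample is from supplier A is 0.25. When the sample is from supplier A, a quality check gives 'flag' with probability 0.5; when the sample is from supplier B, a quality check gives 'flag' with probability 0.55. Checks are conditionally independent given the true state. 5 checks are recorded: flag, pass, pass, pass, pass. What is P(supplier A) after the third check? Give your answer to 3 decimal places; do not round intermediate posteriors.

0.272

Apply Bayes' rule sequentially, carrying P(supplier A) forward.
After 'flag': P(supplier A) = 0.5·0.2500 / (0.5·0.2500 + 0.55·0.7500) ≈ 0.2326
After 'pass': P(supplier A) = 0.5·0.2326 / (0.5·0.2326 + 0.45·0.7674) ≈ 0.2519
After 'pass': P(supplier A) = 0.5·0.2519 / (0.5·0.2519 + 0.45·0.7481) ≈ 0.2723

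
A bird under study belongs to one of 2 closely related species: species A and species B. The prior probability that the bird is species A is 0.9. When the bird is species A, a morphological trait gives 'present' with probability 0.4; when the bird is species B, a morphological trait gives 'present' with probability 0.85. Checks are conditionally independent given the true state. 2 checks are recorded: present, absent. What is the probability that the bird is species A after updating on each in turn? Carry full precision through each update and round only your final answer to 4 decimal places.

After 'present': P(species A) = 0.4·0.9000 / (0.4·0.9000 + 0.85·0.1000) ≈ 0.8090
After 'absent': P(species A) = 0.6·0.8090 / (0.6·0.8090 + 0.15·0.1910) ≈ 0.9443

0.9443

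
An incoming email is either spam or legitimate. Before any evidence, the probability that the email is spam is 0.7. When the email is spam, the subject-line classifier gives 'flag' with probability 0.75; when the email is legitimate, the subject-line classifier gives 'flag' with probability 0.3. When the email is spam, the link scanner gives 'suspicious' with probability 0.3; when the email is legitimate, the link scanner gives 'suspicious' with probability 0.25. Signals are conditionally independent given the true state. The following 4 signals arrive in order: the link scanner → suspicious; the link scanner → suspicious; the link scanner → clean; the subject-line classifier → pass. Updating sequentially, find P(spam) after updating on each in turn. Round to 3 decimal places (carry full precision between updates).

Apply Bayes' rule sequentially, carrying P(spam) forward.
After the link scanner='suspicious': P(spam) = 0.3·0.7000 / (0.3·0.7000 + 0.25·0.3000) ≈ 0.7368
After the link scanner='suspicious': P(spam) = 0.3·0.7368 / (0.3·0.7368 + 0.25·0.2632) ≈ 0.7706
After the link scanner='clean': P(spam) = 0.7·0.7706 / (0.7·0.7706 + 0.75·0.2294) ≈ 0.7582
After the subject-line classifier='pass': P(spam) = 0.25·0.7582 / (0.25·0.7582 + 0.7·0.2418) ≈ 0.5283

0.528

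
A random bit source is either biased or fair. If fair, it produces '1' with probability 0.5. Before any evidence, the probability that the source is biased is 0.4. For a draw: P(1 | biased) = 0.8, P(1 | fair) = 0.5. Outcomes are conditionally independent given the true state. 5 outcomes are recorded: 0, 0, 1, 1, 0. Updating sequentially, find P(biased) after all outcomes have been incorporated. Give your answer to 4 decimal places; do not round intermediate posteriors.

0.0985

After '0': P(biased) = 0.2·0.4000 / (0.2·0.4000 + 0.5·0.6000) ≈ 0.2105
After '0': P(biased) = 0.2·0.2105 / (0.2·0.2105 + 0.5·0.7895) ≈ 0.0964
After '1': P(biased) = 0.8·0.0964 / (0.8·0.0964 + 0.5·0.9036) ≈ 0.1458
After '1': P(biased) = 0.8·0.1458 / (0.8·0.1458 + 0.5·0.8542) ≈ 0.2145
After '0': P(biased) = 0.2·0.2145 / (0.2·0.2145 + 0.5·0.7855) ≈ 0.0985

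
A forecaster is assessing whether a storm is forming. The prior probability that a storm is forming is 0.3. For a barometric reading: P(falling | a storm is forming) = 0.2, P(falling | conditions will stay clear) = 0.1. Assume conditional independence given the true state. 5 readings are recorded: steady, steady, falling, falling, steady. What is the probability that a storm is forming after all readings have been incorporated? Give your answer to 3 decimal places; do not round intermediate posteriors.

After 'steady': P(storm) = 0.8·0.3000 / (0.8·0.3000 + 0.9·0.7000) ≈ 0.2759
After 'steady': P(storm) = 0.8·0.2759 / (0.8·0.2759 + 0.9·0.7241) ≈ 0.2530
After 'falling': P(storm) = 0.2·0.2530 / (0.2·0.2530 + 0.1·0.7470) ≈ 0.4038
After 'falling': P(storm) = 0.2·0.4038 / (0.2·0.4038 + 0.1·0.5962) ≈ 0.5753
After 'steady': P(storm) = 0.8·0.5753 / (0.8·0.5753 + 0.9·0.4247) ≈ 0.5463

0.546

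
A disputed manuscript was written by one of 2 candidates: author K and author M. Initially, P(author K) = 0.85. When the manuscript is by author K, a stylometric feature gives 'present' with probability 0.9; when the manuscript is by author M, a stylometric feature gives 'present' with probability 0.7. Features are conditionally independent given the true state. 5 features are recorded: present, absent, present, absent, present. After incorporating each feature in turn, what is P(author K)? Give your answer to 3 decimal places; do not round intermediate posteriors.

After 'present': P(author K) = 0.9·0.8500 / (0.9·0.8500 + 0.7·0.1500) ≈ 0.8793
After 'absent': P(author K) = 0.1·0.8793 / (0.1·0.8793 + 0.3·0.1207) ≈ 0.7083
After 'present': P(author K) = 0.9·0.7083 / (0.9·0.7083 + 0.7·0.2917) ≈ 0.7574
After 'absent': P(author K) = 0.1·0.7574 / (0.1·0.7574 + 0.3·0.2426) ≈ 0.5100
After 'present': P(author K) = 0.9·0.5100 / (0.9·0.5100 + 0.7·0.4900) ≈ 0.5723

0.572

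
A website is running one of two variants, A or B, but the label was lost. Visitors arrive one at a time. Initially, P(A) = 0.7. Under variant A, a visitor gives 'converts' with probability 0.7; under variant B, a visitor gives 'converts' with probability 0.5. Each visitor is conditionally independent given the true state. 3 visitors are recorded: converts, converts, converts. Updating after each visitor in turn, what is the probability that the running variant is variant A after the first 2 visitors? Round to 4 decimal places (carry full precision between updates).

0.8206

After 'converts': P(A) = 0.7·0.7000 / (0.7·0.7000 + 0.5·0.3000) ≈ 0.7656
After 'converts': P(A) = 0.7·0.7656 / (0.7·0.7656 + 0.5·0.2344) ≈ 0.8206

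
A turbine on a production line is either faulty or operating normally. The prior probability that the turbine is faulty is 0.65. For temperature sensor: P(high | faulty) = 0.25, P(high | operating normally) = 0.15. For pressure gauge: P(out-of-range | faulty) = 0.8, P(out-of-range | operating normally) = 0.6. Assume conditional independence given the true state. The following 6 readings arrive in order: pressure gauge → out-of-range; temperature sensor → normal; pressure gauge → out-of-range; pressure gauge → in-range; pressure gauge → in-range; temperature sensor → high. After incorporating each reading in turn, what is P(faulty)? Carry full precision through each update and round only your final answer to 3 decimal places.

0.548

After pressure gauge='out-of-range': P(faulty) = 0.8·0.6500 / (0.8·0.6500 + 0.6·0.3500) ≈ 0.7123
After temperature sensor='normal': P(faulty) = 0.75·0.7123 / (0.75·0.7123 + 0.85·0.2877) ≈ 0.6860
After pressure gauge='out-of-range': P(faulty) = 0.8·0.6860 / (0.8·0.6860 + 0.6·0.3140) ≈ 0.7445
After pressure gauge='in-range': P(faulty) = 0.2·0.7445 / (0.2·0.7445 + 0.4·0.2555) ≈ 0.5929
After pressure gauge='in-range': P(faulty) = 0.2·0.5929 / (0.2·0.5929 + 0.4·0.4071) ≈ 0.4214
After temperature sensor='high': P(faulty) = 0.25·0.4214 / (0.25·0.4214 + 0.15·0.5786) ≈ 0.5483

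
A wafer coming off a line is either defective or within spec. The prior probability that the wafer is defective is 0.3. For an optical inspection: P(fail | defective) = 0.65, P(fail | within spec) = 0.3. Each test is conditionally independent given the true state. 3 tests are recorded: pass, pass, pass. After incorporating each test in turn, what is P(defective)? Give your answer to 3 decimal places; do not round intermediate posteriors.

After 'pass': P(defective) = 0.35·0.3000 / (0.35·0.3000 + 0.7·0.7000) ≈ 0.1765
After 'pass': P(defective) = 0.35·0.1765 / (0.35·0.1765 + 0.7·0.8235) ≈ 0.0968
After 'pass': P(defective) = 0.35·0.0968 / (0.35·0.0968 + 0.7·0.9032) ≈ 0.0508

0.051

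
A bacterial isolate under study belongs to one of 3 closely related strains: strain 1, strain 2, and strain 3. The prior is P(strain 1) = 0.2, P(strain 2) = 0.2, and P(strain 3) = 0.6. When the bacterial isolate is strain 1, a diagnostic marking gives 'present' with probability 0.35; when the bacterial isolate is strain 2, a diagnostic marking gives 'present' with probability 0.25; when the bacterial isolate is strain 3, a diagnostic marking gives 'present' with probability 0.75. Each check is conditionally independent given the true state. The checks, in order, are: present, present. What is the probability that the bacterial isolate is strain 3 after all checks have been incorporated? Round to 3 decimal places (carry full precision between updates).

0.901

After 'present': normaliser = 0.35·0.2000 + 0.25·0.2000 + 0.75·0.6000; P(strain 1) ≈ 0.1228, P(strain 2) ≈ 0.0877, P(strain 3) ≈ 0.7895
After 'present': normaliser = 0.35·0.1228 + 0.25·0.0877 + 0.75·0.7895; P(strain 1) ≈ 0.0654, P(strain 2) ≈ 0.0334, P(strain 3) ≈ 0.9012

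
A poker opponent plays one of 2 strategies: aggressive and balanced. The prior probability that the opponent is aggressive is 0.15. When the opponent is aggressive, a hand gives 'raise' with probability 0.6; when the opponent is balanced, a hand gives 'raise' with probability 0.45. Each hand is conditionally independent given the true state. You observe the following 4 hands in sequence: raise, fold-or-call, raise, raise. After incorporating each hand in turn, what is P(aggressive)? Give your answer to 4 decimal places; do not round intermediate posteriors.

Apply Bayes' rule sequentially, carrying P(aggressive) forward.
After 'raise': P(aggressive) = 0.6·0.1500 / (0.6·0.1500 + 0.45·0.8500) ≈ 0.1905
After 'fold-or-call': P(aggressive) = 0.4·0.1905 / (0.4·0.1905 + 0.55·0.8095) ≈ 0.1461
After 'raise': P(aggressive) = 0.6·0.1461 / (0.6·0.1461 + 0.45·0.8539) ≈ 0.1858
After 'raise': P(aggressive) = 0.6·0.1858 / (0.6·0.1858 + 0.45·0.8142) ≈ 0.2333

0.2333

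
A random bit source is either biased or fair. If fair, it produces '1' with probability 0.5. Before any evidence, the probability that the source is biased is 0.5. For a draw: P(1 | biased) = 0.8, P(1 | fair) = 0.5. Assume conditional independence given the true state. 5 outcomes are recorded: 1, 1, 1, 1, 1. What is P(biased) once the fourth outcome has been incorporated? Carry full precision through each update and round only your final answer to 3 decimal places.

Each posterior becomes the prior for the next update.
After '1': P(biased) = 0.8·0.5000 / (0.8·0.5000 + 0.5·0.5000) ≈ 0.6154
After '1': P(biased) = 0.8·0.6154 / (0.8·0.6154 + 0.5·0.3846) ≈ 0.7191
After '1': P(biased) = 0.8·0.7191 / (0.8·0.7191 + 0.5·0.2809) ≈ 0.8038
After '1': P(biased) = 0.8·0.8038 / (0.8·0.8038 + 0.5·0.1962) ≈ 0.8676

0.868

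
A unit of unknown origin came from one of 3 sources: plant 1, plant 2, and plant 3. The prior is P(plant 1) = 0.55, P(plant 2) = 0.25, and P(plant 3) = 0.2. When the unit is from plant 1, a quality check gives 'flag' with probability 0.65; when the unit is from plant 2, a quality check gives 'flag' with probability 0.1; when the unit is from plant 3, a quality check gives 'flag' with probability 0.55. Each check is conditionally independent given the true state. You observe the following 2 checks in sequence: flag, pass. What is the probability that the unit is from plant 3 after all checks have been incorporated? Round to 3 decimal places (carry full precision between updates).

Each posterior becomes the prior for the next update.
After 'flag': normaliser = 0.65·0.5500 + 0.1·0.2500 + 0.55·0.2000; P(plant 1) ≈ 0.7259, P(plant 2) ≈ 0.0508, P(plant 3) ≈ 0.2234
After 'pass': normaliser = 0.35·0.7259 + 0.9·0.0508 + 0.45·0.2234; P(plant 1) ≈ 0.6347, P(plant 2) ≈ 0.1141, P(plant 3) ≈ 0.2511

0.251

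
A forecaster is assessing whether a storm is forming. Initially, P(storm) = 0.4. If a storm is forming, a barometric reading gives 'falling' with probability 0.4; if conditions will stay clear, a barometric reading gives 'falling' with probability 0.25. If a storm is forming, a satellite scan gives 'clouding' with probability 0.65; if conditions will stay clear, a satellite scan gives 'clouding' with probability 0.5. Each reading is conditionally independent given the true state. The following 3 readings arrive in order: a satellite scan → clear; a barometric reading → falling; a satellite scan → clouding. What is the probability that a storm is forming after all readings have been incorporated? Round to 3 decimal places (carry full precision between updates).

After a satellite scan='clear': P(storm) = 0.35·0.4000 / (0.35·0.4000 + 0.5·0.6000) ≈ 0.3182
After a barometric reading='falling': P(storm) = 0.4·0.3182 / (0.4·0.3182 + 0.25·0.6818) ≈ 0.4275
After a satellite scan='clouding': P(storm) = 0.65·0.4275 / (0.65·0.4275 + 0.5·0.5725) ≈ 0.4926

0.493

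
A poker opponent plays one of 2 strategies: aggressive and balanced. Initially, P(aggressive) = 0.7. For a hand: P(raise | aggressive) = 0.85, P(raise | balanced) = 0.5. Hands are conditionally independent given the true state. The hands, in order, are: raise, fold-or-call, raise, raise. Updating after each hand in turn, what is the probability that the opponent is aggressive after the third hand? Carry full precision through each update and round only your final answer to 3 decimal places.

After 'raise': P(aggressive) = 0.85·0.7000 / (0.85·0.7000 + 0.5·0.3000) ≈ 0.7987
After 'fold-or-call': P(aggressive) = 0.15·0.7987 / (0.15·0.7987 + 0.5·0.2013) ≈ 0.5434
After 'raise': P(aggressive) = 0.85·0.5434 / (0.85·0.5434 + 0.5·0.4566) ≈ 0.6692

0.669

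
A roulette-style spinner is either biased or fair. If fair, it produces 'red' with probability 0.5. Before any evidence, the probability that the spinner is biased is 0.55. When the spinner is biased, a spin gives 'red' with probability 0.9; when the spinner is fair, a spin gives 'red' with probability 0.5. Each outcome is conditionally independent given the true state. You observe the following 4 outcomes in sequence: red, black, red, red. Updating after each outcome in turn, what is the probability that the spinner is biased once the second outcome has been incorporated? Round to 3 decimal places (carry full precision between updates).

After 'red': P(biased) = 0.9·0.5500 / (0.9·0.5500 + 0.5·0.4500) ≈ 0.6875
After 'black': P(biased) = 0.1·0.6875 / (0.1·0.6875 + 0.5·0.3125) ≈ 0.3056

0.306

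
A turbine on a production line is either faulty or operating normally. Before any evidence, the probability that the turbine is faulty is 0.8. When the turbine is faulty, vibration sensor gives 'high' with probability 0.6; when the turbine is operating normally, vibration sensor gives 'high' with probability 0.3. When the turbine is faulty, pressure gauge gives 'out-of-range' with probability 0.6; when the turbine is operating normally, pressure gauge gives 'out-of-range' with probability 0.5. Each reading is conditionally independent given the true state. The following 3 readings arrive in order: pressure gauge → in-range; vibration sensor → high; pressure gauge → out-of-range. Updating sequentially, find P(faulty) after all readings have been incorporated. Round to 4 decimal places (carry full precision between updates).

0.8848

After pressure gauge='in-range': P(faulty) = 0.4·0.8000 / (0.4·0.8000 + 0.5·0.2000) ≈ 0.7619
After vibration sensor='high': P(faulty) = 0.6·0.7619 / (0.6·0.7619 + 0.3·0.2381) ≈ 0.8649
After pressure gauge='out-of-range': P(faulty) = 0.6·0.8649 / (0.6·0.8649 + 0.5·0.1351) ≈ 0.8848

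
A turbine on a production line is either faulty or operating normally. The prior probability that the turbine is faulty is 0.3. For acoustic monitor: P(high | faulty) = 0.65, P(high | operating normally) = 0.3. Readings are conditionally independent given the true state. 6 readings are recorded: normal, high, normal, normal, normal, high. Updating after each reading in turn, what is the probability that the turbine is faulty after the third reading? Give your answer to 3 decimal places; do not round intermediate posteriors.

0.188

After 'normal': P(faulty) = 0.35·0.3000 / (0.35·0.3000 + 0.7·0.7000) ≈ 0.1765
After 'high': P(faulty) = 0.65·0.1765 / (0.65·0.1765 + 0.3·0.8235) ≈ 0.3171
After 'normal': P(faulty) = 0.35·0.3171 / (0.35·0.3171 + 0.7·0.6829) ≈ 0.1884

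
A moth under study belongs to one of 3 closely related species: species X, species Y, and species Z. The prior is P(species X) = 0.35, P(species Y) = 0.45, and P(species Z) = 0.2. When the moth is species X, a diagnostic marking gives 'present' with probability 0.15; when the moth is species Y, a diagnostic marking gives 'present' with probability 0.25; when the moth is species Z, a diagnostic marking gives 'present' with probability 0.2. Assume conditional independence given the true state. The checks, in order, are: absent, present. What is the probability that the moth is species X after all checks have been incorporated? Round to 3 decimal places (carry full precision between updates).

Apply Bayes' rule sequentially, carrying P(species X) forward.
After 'absent': normaliser = 0.85·0.3500 + 0.75·0.4500 + 0.8·0.2000; P(species X) ≈ 0.3742, P(species Y) ≈ 0.4245, P(species Z) ≈ 0.2013
After 'present': normaliser = 0.15·0.3742 + 0.25·0.4245 + 0.2·0.2013; P(species X) ≈ 0.2772, P(species Y) ≈ 0.5241, P(species Z) ≈ 0.1988

0.277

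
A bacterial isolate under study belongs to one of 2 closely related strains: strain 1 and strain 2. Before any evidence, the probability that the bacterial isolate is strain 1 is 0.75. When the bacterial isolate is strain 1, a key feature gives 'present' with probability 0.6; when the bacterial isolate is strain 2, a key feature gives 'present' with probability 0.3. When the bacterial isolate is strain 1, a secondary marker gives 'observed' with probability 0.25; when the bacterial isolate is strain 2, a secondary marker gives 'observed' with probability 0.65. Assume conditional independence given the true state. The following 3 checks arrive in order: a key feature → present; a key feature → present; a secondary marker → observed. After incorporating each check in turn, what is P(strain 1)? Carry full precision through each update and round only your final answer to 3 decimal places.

0.822

Apply Bayes' rule sequentially, carrying P(strain 1) forward.
After a key feature='present': P(strain 1) = 0.6·0.7500 / (0.6·0.7500 + 0.3·0.2500) ≈ 0.8571
After a key feature='present': P(strain 1) = 0.6·0.8571 / (0.6·0.8571 + 0.3·0.1429) ≈ 0.9231
After a secondary marker='observed': P(strain 1) = 0.25·0.9231 / (0.25·0.9231 + 0.65·0.0769) ≈ 0.8219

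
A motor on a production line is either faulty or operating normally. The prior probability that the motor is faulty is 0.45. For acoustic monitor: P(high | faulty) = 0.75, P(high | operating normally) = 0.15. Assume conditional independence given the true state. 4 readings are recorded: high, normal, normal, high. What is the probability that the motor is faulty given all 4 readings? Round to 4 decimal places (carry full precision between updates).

0.6389

Apply Bayes' rule sequentially, carrying P(faulty) forward.
After 'high': P(faulty) = 0.75·0.4500 / (0.75·0.4500 + 0.15·0.5500) ≈ 0.8036
After 'normal': P(faulty) = 0.25·0.8036 / (0.25·0.8036 + 0.85·0.1964) ≈ 0.5461
After 'normal': P(faulty) = 0.25·0.5461 / (0.25·0.5461 + 0.85·0.4539) ≈ 0.2614
After 'high': P(faulty) = 0.75·0.2614 / (0.75·0.2614 + 0.15·0.7386) ≈ 0.6389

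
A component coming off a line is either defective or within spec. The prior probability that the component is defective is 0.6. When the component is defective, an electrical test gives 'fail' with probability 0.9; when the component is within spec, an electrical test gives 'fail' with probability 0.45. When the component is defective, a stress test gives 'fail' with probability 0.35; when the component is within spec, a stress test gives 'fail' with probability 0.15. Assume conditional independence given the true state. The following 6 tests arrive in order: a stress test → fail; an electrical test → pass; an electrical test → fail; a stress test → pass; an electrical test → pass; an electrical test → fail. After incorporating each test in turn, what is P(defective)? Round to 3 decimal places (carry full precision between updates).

0.261

Each posterior becomes the prior for the next update.
After a stress test='fail': P(defective) = 0.35·0.6000 / (0.35·0.6000 + 0.15·0.4000) ≈ 0.7778
After an electrical test='pass': P(defective) = 0.1·0.7778 / (0.1·0.7778 + 0.55·0.2222) ≈ 0.3889
After an electrical test='fail': P(defective) = 0.9·0.3889 / (0.9·0.3889 + 0.45·0.6111) ≈ 0.5600
After a stress test='pass': P(defective) = 0.65·0.5600 / (0.65·0.5600 + 0.85·0.4400) ≈ 0.4932
After an electrical test='pass': P(defective) = 0.1·0.4932 / (0.1·0.4932 + 0.55·0.5068) ≈ 0.1504
After an electrical test='fail': P(defective) = 0.9·0.1504 / (0.9·0.1504 + 0.45·0.8496) ≈ 0.2614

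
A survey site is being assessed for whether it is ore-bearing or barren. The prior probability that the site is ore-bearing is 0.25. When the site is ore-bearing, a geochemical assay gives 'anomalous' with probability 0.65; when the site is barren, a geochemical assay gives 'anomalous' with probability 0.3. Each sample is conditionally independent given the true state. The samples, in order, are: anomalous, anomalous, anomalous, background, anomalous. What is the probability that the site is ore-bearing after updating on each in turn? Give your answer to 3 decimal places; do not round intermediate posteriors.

0.786

Apply Bayes' rule sequentially, carrying P(ore) forward.
After 'anomalous': P(ore) = 0.65·0.2500 / (0.65·0.2500 + 0.3·0.7500) ≈ 0.4194
After 'anomalous': P(ore) = 0.65·0.4194 / (0.65·0.4194 + 0.3·0.5806) ≈ 0.6101
After 'anomalous': P(ore) = 0.65·0.6101 / (0.65·0.6101 + 0.3·0.3899) ≈ 0.7722
After 'background': P(ore) = 0.35·0.7722 / (0.35·0.7722 + 0.7·0.2278) ≈ 0.6290
After 'anomalous': P(ore) = 0.65·0.6290 / (0.65·0.6290 + 0.3·0.3710) ≈ 0.7860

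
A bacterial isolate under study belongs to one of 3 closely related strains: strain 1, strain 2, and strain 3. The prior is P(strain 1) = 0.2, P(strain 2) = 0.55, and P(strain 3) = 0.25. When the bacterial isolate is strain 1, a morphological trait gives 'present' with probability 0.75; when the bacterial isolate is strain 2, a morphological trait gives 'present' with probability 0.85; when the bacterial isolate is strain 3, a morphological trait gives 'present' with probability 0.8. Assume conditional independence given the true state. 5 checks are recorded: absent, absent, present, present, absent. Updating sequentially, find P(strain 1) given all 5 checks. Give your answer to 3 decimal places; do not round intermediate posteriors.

Each posterior becomes the prior for the next update.
After 'absent': normaliser = 0.25·0.2000 + 0.15·0.5500 + 0.2·0.2500; P(strain 1) ≈ 0.2740, P(strain 2) ≈ 0.4521, P(strain 3) ≈ 0.2740
After 'absent': normaliser = 0.25·0.2740 + 0.15·0.4521 + 0.2·0.2740; P(strain 1) ≈ 0.3584, P(strain 2) ≈ 0.3548, P(strain 3) ≈ 0.2867
After 'present': normaliser = 0.75·0.3584 + 0.85·0.3548 + 0.8·0.2867; P(strain 1) ≈ 0.3361, P(strain 2) ≈ 0.3771, P(strain 3) ≈ 0.2868
After 'present': normaliser = 0.75·0.3361 + 0.85·0.3771 + 0.8·0.2868; P(strain 1) ≈ 0.3143, P(strain 2) ≈ 0.3996, P(strain 3) ≈ 0.2861
After 'absent': normaliser = 0.25·0.3143 + 0.15·0.3996 + 0.2·0.2861; P(strain 1) ≈ 0.4014, P(strain 2) ≈ 0.3063, P(strain 3) ≈ 0.2923

0.401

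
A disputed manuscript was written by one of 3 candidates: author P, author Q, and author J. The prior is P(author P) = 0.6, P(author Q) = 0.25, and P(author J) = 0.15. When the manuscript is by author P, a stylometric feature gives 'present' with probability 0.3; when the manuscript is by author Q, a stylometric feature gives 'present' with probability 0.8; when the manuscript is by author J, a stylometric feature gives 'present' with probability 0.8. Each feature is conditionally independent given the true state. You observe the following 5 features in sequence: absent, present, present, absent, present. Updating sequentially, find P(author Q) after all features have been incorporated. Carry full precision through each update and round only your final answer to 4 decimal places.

After 'absent': normaliser = 0.7·0.6000 + 0.2·0.2500 + 0.2·0.1500; P(author P) ≈ 0.8400, P(author Q) ≈ 0.1000, P(author J) ≈ 0.0600
After 'present': normaliser = 0.3·0.8400 + 0.8·0.1000 + 0.8·0.0600; P(author P) ≈ 0.6632, P(author Q) ≈ 0.2105, P(author J) ≈ 0.1263
After 'present': normaliser = 0.3·0.6632 + 0.8·0.2105 + 0.8·0.1263; P(author P) ≈ 0.4247, P(author Q) ≈ 0.3596, P(author J) ≈ 0.2157
After 'absent': normaliser = 0.7·0.4247 + 0.2·0.3596 + 0.2·0.2157; P(author P) ≈ 0.7210, P(author Q) ≈ 0.1744, P(author J) ≈ 0.1046
After 'present': normaliser = 0.3·0.7210 + 0.8·0.1744 + 0.8·0.1046; P(author P) ≈ 0.4921, P(author Q) ≈ 0.3174, P(author J) ≈ 0.1905

0.3174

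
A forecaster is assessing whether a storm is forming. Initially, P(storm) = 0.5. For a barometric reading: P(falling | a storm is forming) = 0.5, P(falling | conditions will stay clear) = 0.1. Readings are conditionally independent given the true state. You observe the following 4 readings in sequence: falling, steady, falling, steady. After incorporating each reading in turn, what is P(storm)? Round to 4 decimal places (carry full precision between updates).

After 'falling': P(storm) = 0.5·0.5000 / (0.5·0.5000 + 0.1·0.5000) ≈ 0.8333
After 'steady': P(storm) = 0.5·0.8333 / (0.5·0.8333 + 0.9·0.1667) ≈ 0.7353
After 'falling': P(storm) = 0.5·0.7353 / (0.5·0.7353 + 0.1·0.2647) ≈ 0.9328
After 'steady': P(storm) = 0.5·0.9328 / (0.5·0.9328 + 0.9·0.0672) ≈ 0.8853

0.8853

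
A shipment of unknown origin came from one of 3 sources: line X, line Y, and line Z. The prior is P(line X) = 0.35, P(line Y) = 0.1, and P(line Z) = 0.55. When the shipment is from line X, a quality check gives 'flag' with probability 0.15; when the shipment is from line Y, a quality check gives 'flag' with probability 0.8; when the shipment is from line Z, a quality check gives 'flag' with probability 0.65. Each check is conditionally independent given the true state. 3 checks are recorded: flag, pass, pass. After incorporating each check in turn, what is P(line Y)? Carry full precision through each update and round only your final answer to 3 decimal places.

0.038

After 'flag': normaliser = 0.15·0.3500 + 0.8·0.1000 + 0.65·0.5500; P(line X) ≈ 0.1071, P(line Y) ≈ 0.1633, P(line Z) ≈ 0.7296
After 'pass': normaliser = 0.85·0.1071 + 0.2·0.1633 + 0.35·0.7296; P(line X) ≈ 0.2402, P(line Y) ≈ 0.0861, P(line Z) ≈ 0.6736
After 'pass': normaliser = 0.85·0.2402 + 0.2·0.0861 + 0.35·0.6736; P(line X) ≈ 0.4466, P(line Y) ≈ 0.0377, P(line Z) ≈ 0.5157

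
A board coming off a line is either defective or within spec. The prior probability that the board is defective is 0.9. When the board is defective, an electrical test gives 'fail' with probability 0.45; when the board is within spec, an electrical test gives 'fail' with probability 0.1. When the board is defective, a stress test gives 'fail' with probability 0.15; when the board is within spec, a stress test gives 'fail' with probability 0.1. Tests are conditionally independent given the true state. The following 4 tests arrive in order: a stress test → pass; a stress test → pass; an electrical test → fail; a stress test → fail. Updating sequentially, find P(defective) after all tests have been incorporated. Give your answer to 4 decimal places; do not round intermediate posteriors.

0.9819

Apply Bayes' rule sequentially, carrying P(defective) forward.
After a stress test='pass': P(defective) = 0.85·0.9000 / (0.85·0.9000 + 0.9·0.1000) ≈ 0.8947
After a stress test='pass': P(defective) = 0.85·0.8947 / (0.85·0.8947 + 0.9·0.1053) ≈ 0.8892
After an electrical test='fail': P(defective) = 0.45·0.8892 / (0.45·0.8892 + 0.1·0.1108) ≈ 0.9731
After a stress test='fail': P(defective) = 0.15·0.9731 / (0.15·0.9731 + 0.1·0.0269) ≈ 0.9819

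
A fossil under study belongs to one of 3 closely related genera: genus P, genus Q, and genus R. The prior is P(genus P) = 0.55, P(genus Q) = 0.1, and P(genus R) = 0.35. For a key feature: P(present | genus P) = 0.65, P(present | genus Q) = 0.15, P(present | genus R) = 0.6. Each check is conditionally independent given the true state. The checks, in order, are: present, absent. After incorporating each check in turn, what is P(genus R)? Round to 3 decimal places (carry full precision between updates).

After 'present': normaliser = 0.65·0.5500 + 0.15·0.1000 + 0.6·0.3500; P(genus P) ≈ 0.6137, P(genus Q) ≈ 0.0258, P(genus R) ≈ 0.3605
After 'absent': normaliser = 0.35·0.6137 + 0.85·0.0258 + 0.4·0.3605; P(genus P) ≈ 0.5639, P(genus Q) ≈ 0.0575, P(genus R) ≈ 0.3786

0.379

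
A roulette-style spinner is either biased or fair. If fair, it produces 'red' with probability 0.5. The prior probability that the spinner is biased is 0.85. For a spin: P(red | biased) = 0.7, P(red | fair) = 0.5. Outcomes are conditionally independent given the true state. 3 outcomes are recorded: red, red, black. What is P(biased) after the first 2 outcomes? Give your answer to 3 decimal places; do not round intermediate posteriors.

0.917

After 'red': P(biased) = 0.7·0.8500 / (0.7·0.8500 + 0.5·0.1500) ≈ 0.8881
After 'red': P(biased) = 0.7·0.8881 / (0.7·0.8881 + 0.5·0.1119) ≈ 0.9174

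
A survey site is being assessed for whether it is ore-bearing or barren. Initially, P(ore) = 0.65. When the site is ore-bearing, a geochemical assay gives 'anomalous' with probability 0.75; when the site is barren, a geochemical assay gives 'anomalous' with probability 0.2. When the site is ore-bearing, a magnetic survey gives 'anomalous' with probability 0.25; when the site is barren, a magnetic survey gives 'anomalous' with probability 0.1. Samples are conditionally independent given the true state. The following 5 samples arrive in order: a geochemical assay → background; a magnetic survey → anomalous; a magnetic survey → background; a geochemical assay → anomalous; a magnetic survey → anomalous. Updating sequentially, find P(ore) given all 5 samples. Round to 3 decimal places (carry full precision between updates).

0.919

After a geochemical assay='background': P(ore) = 0.25·0.6500 / (0.25·0.6500 + 0.8·0.3500) ≈ 0.3672
After a magnetic survey='anomalous': P(ore) = 0.25·0.3672 / (0.25·0.3672 + 0.1·0.6328) ≈ 0.5920
After a magnetic survey='background': P(ore) = 0.75·0.5920 / (0.75·0.5920 + 0.9·0.4080) ≈ 0.5473
After a geochemical assay='anomalous': P(ore) = 0.75·0.5473 / (0.75·0.5473 + 0.2·0.4527) ≈ 0.8193
After a magnetic survey='anomalous': P(ore) = 0.25·0.8193 / (0.25·0.8193 + 0.1·0.1807) ≈ 0.9189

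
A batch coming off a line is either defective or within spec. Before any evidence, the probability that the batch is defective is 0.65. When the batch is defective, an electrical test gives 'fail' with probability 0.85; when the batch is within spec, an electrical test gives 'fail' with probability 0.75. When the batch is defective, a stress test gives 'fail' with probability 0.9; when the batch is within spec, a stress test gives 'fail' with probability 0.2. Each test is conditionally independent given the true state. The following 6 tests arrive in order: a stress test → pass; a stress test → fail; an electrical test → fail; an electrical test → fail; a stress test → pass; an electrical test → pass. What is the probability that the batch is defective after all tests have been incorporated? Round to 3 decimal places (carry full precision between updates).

After a stress test='pass': P(defective) = 0.1·0.6500 / (0.1·0.6500 + 0.8·0.3500) ≈ 0.1884
After a stress test='fail': P(defective) = 0.9·0.1884 / (0.9·0.1884 + 0.2·0.8116) ≈ 0.5109
After an electrical test='fail': P(defective) = 0.85·0.5109 / (0.85·0.5109 + 0.75·0.4891) ≈ 0.5421
After an electrical test='fail': P(defective) = 0.85·0.5421 / (0.85·0.5421 + 0.75·0.4579) ≈ 0.5730
After a stress test='pass': P(defective) = 0.1·0.5730 / (0.1·0.5730 + 0.8·0.4270) ≈ 0.1436
After an electrical test='pass': P(defective) = 0.15·0.1436 / (0.15·0.1436 + 0.25·0.8564) ≈ 0.0914

0.091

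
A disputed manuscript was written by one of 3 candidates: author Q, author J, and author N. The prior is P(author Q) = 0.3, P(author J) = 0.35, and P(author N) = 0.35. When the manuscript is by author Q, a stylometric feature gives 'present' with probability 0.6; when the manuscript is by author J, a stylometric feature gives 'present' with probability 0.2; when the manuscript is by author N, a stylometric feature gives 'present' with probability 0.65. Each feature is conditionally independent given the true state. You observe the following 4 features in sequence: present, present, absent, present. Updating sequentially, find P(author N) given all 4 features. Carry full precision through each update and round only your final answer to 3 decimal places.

0.544

After 'present': normaliser = 0.6·0.3000 + 0.2·0.3500 + 0.65·0.3500; P(author Q) ≈ 0.3770, P(author J) ≈ 0.1466, P(author N) ≈ 0.4764
After 'present': normaliser = 0.6·0.3770 + 0.2·0.1466 + 0.65·0.4764; P(author Q) ≈ 0.4002, P(author J) ≈ 0.0519, P(author N) ≈ 0.5479
After 'absent': normaliser = 0.4·0.4002 + 0.8·0.0519 + 0.35·0.5479; P(author Q) ≈ 0.4069, P(author J) ≈ 0.1055, P(author N) ≈ 0.4875
After 'present': normaliser = 0.6·0.4069 + 0.2·0.1055 + 0.65·0.4875; P(author Q) ≈ 0.4194, P(author J) ≈ 0.0362, P(author N) ≈ 0.5443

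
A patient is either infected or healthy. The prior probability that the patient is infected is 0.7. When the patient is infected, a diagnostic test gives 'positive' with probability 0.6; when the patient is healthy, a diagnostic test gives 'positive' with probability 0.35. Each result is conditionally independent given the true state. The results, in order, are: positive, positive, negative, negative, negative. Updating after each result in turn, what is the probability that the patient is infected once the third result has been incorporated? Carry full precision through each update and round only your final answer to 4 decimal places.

After 'positive': P(infected) = 0.6·0.7000 / (0.6·0.7000 + 0.35·0.3000) ≈ 0.8000
After 'positive': P(infected) = 0.6·0.8000 / (0.6·0.8000 + 0.35·0.2000) ≈ 0.8727
After 'negative': P(infected) = 0.4·0.8727 / (0.4·0.8727 + 0.65·0.1273) ≈ 0.8084

0.8084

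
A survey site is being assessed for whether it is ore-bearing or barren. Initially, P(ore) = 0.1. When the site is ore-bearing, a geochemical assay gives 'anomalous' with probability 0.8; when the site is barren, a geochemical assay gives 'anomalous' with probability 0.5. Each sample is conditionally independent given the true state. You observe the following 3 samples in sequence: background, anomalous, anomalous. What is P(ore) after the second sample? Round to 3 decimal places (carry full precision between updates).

After 'background': P(ore) = 0.2·0.1000 / (0.2·0.1000 + 0.5·0.9000) ≈ 0.0426
After 'anomalous': P(ore) = 0.8·0.0426 / (0.8·0.0426 + 0.5·0.9574) ≈ 0.0664

0.066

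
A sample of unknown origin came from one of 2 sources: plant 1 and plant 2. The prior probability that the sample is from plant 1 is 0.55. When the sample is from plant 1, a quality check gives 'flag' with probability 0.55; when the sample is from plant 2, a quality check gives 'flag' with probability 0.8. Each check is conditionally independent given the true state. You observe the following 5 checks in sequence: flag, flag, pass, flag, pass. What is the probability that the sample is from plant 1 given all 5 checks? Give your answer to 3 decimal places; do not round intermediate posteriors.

After 'flag': P(plant 1) = 0.55·0.5500 / (0.55·0.5500 + 0.8·0.4500) ≈ 0.4566
After 'flag': P(plant 1) = 0.55·0.4566 / (0.55·0.4566 + 0.8·0.5434) ≈ 0.3662
After 'pass': P(plant 1) = 0.45·0.3662 / (0.45·0.3662 + 0.2·0.6338) ≈ 0.5652
After 'flag': P(plant 1) = 0.55·0.5652 / (0.55·0.5652 + 0.8·0.4348) ≈ 0.4719
After 'pass': P(plant 1) = 0.45·0.4719 / (0.45·0.4719 + 0.2·0.5281) ≈ 0.6678

0.668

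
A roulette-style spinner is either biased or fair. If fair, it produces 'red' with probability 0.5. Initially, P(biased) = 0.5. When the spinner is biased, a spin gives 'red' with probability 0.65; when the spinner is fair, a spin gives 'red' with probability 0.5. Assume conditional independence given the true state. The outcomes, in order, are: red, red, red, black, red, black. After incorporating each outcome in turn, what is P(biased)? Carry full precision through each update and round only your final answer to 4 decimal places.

0.5832

Each posterior becomes the prior for the next update.
After 'red': P(biased) = 0.65·0.5000 / (0.65·0.5000 + 0.5·0.5000) ≈ 0.5652
After 'red': P(biased) = 0.65·0.5652 / (0.65·0.5652 + 0.5·0.4348) ≈ 0.6283
After 'red': P(biased) = 0.65·0.6283 / (0.65·0.6283 + 0.5·0.3717) ≈ 0.6872
After 'black': P(biased) = 0.35·0.6872 / (0.35·0.6872 + 0.5·0.3128) ≈ 0.6060
After 'red': P(biased) = 0.65·0.6060 / (0.65·0.6060 + 0.5·0.3940) ≈ 0.6666
After 'black': P(biased) = 0.35·0.6666 / (0.35·0.6666 + 0.5·0.3334) ≈ 0.5832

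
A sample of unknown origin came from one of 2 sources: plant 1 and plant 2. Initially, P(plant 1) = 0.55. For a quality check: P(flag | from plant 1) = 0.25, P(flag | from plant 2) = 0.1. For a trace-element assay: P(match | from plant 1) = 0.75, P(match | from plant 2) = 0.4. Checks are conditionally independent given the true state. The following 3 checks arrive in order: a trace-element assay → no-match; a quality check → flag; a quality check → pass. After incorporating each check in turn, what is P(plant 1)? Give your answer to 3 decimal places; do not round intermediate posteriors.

After a trace-element assay='no-match': P(plant 1) = 0.25·0.5500 / (0.25·0.5500 + 0.6·0.4500) ≈ 0.3374
After a quality check='flag': P(plant 1) = 0.25·0.3374 / (0.25·0.3374 + 0.1·0.6626) ≈ 0.5601
After a quality check='pass': P(plant 1) = 0.75·0.5601 / (0.75·0.5601 + 0.9·0.4399) ≈ 0.5148

0.515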